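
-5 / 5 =-1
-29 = -29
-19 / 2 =-9.50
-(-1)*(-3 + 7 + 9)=13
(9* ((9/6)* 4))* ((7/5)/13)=378/65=5.82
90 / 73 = 1.23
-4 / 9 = -0.44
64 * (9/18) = 32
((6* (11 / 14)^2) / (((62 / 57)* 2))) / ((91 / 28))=20691 / 39494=0.52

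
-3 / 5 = -0.60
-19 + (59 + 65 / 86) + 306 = 29821 / 86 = 346.76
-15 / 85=-3 / 17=-0.18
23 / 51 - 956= -955.55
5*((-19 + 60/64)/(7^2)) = -1445/784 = -1.84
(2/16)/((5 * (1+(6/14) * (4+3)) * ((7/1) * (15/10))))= 1/1680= 0.00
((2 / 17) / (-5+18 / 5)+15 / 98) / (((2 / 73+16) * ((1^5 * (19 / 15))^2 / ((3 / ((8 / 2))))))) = 125925 / 62548304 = 0.00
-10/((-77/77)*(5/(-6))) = -12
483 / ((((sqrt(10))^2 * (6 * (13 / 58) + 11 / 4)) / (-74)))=-2073036 / 2375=-872.86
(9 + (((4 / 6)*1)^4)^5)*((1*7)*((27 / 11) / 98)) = 31382108185 / 19887585102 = 1.58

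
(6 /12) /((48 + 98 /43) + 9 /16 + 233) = 344 /195283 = 0.00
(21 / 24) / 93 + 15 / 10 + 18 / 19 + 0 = 34729 / 14136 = 2.46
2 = 2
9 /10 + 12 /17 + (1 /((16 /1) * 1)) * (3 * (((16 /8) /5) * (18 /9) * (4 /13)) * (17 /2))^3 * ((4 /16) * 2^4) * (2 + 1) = 1746885981 /9337250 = 187.09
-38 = -38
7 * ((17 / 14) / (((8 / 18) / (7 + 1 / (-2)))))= 1989 / 16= 124.31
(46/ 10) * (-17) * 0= 0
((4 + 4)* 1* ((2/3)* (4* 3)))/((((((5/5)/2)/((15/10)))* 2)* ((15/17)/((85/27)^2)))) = 786080/729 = 1078.30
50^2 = 2500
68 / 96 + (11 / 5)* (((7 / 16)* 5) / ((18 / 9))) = 299 / 96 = 3.11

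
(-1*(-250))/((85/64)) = 188.24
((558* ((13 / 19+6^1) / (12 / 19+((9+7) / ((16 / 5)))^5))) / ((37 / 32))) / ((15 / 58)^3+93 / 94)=6931839238656 / 6761394465409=1.03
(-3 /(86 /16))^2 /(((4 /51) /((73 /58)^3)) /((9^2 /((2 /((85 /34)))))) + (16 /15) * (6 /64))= 9256488347520 /2982941427539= 3.10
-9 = -9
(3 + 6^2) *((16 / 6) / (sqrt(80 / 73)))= 26 *sqrt(365) / 5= 99.35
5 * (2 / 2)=5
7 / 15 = 0.47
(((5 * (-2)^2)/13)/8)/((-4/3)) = -15/104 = -0.14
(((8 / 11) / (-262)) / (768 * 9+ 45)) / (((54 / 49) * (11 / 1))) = -98 / 2977435989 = -0.00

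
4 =4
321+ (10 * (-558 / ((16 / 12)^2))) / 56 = 264.95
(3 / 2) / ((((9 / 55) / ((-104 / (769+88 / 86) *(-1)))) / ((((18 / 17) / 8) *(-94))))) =-222310 / 14433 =-15.40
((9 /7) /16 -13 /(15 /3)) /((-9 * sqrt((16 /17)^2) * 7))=0.04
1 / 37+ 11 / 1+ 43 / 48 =11.92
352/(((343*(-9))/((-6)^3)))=8448/343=24.63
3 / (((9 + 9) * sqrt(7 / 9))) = sqrt(7) / 14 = 0.19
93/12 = 31/4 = 7.75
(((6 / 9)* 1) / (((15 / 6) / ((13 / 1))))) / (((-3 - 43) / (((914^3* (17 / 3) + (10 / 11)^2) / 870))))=-20418142538404 / 54477225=-374801.44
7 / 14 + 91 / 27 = 209 / 54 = 3.87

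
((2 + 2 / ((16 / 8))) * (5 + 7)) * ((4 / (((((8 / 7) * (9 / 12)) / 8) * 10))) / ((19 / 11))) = 7392 / 95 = 77.81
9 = 9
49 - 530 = -481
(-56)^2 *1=3136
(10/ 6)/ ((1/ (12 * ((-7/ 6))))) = -70/ 3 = -23.33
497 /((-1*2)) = -497 /2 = -248.50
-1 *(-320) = 320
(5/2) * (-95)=-475/2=-237.50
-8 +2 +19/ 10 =-41/ 10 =-4.10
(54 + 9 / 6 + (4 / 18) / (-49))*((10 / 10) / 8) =6.94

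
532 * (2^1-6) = -2128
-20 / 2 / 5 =-2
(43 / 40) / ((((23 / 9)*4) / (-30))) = -1161 / 368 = -3.15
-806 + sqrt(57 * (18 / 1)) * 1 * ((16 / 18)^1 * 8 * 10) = -806 + 640 * sqrt(114) / 3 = 1471.78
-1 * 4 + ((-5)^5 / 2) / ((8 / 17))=-53189 / 16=-3324.31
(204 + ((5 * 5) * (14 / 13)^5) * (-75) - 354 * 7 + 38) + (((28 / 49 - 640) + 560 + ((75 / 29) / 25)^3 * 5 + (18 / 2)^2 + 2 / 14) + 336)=-292489155402491 / 63388254839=-4614.25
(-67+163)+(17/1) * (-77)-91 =-1304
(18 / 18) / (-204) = -1 / 204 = -0.00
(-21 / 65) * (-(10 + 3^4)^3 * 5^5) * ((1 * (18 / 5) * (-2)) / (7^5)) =-2281500 / 7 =-325928.57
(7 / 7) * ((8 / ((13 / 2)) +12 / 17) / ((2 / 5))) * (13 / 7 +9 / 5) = 27392 / 1547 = 17.71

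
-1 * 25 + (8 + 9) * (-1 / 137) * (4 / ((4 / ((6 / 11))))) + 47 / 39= -23.86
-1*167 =-167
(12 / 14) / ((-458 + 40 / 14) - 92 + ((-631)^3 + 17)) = -3 / 879340424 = -0.00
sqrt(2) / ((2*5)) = sqrt(2) / 10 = 0.14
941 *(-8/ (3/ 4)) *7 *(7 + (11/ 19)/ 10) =-47110224/ 95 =-495897.09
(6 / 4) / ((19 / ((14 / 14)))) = 3 / 38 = 0.08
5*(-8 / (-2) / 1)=20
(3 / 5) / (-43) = -3 / 215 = -0.01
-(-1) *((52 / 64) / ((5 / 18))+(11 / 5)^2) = 1553 / 200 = 7.76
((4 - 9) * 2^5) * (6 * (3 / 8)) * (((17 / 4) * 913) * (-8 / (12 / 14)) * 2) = 26075280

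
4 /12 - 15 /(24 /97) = -1447 /24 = -60.29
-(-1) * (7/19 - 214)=-4059/19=-213.63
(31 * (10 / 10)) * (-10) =-310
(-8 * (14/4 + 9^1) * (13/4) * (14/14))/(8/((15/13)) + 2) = -4875/134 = -36.38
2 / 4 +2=5 / 2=2.50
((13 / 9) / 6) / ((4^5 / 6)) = 13 / 9216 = 0.00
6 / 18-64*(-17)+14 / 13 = 42487 / 39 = 1089.41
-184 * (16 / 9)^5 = -192937984 / 59049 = -3267.42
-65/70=-13/14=-0.93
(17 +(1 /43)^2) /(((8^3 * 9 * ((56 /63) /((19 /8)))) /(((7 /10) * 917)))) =1916861037 /302940160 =6.33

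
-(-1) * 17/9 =17/9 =1.89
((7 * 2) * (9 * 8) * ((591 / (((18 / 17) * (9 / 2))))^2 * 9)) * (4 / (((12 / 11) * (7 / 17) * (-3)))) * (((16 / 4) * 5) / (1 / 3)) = -671153531840 / 27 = -24857538216.30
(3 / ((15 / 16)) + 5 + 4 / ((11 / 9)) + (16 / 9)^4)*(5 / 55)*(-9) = -7744471 / 441045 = -17.56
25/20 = 5/4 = 1.25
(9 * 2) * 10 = 180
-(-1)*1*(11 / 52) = 11 / 52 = 0.21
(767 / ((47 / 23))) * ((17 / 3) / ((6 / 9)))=299897 / 94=3190.39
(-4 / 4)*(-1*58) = 58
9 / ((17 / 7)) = 63 / 17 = 3.71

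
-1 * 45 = -45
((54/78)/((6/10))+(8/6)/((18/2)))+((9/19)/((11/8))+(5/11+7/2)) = 821773/146718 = 5.60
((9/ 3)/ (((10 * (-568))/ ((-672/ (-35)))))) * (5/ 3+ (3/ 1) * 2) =-138/ 1775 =-0.08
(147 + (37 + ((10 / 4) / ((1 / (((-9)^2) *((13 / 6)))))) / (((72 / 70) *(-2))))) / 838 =-937 / 26816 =-0.03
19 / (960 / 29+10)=551 / 1250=0.44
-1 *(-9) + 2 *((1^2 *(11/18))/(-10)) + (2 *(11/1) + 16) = 46.88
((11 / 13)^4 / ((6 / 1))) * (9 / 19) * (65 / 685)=43923 / 11437582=0.00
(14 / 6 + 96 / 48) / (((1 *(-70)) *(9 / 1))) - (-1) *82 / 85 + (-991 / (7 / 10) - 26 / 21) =-1299883 / 918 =-1415.99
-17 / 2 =-8.50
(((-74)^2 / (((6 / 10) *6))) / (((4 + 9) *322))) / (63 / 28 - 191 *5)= -740 / 1940211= -0.00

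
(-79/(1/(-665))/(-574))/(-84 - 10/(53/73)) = 397765/424924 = 0.94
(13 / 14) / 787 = 13 / 11018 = 0.00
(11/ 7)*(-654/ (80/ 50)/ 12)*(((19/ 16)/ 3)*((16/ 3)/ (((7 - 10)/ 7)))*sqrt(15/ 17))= 113905*sqrt(255)/ 7344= 247.67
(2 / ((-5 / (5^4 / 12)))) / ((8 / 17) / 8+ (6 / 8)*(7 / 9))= -4250 / 131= -32.44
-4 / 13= -0.31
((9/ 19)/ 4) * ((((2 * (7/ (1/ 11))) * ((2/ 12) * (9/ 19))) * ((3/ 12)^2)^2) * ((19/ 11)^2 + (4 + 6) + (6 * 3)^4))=2400993063/ 4066304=590.46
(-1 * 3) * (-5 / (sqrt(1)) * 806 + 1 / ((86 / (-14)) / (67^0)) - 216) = 547755 / 43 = 12738.49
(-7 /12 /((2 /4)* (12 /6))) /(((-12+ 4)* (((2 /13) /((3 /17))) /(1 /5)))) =91 /5440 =0.02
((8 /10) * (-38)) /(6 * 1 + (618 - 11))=-152 /3065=-0.05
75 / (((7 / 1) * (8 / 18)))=675 / 28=24.11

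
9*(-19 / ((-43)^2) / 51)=-57 / 31433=-0.00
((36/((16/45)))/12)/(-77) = -135/1232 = -0.11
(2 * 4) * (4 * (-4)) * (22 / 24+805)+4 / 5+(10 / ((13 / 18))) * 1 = -20112824 / 195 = -103142.69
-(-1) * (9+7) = 16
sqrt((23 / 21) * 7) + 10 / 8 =5 / 4 + sqrt(69) / 3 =4.02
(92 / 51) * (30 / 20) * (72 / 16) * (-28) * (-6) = 34776 / 17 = 2045.65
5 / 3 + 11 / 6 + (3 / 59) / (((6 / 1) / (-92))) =321 / 118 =2.72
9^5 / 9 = 6561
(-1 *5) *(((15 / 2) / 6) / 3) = -25 / 12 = -2.08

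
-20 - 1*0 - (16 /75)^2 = -112756 /5625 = -20.05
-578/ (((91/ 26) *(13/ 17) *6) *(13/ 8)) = -78608/ 3549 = -22.15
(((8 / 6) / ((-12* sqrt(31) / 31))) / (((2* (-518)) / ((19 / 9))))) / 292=19* sqrt(31) / 24503472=0.00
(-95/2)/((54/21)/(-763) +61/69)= -35010255/649118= -53.94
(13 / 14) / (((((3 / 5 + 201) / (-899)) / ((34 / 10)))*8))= -198679 / 112896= -1.76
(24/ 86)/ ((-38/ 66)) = -396/ 817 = -0.48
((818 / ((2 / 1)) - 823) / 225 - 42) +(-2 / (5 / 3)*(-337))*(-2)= -21316 / 25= -852.64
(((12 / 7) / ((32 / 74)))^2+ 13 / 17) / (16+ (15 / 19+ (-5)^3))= -4173331 / 27402368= -0.15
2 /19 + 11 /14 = 0.89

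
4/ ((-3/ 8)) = -32/ 3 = -10.67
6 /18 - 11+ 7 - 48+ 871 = 2458 /3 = 819.33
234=234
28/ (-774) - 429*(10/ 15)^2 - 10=-77672/ 387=-200.70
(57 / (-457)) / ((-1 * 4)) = 57 / 1828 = 0.03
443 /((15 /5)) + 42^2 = 5735 /3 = 1911.67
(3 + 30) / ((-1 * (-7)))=33 / 7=4.71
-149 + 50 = -99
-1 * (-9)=9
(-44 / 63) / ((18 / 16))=-352 / 567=-0.62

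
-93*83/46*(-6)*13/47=301041/1081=278.48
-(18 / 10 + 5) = -34 / 5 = -6.80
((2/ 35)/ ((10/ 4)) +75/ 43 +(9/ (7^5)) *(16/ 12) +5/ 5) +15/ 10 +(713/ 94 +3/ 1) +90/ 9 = 21104397484/ 849173675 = 24.85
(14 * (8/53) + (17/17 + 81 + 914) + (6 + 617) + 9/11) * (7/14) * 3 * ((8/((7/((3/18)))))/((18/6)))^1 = 1891172/12243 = 154.47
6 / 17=0.35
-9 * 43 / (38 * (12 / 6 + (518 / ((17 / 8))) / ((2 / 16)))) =-2193 / 420356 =-0.01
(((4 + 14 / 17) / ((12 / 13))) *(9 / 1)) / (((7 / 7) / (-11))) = -17589 / 34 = -517.32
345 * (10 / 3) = 1150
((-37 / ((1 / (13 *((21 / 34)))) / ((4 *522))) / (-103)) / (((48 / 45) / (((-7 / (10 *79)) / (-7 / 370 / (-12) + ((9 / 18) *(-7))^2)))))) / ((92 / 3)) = -13168623195 / 98895828628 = -0.13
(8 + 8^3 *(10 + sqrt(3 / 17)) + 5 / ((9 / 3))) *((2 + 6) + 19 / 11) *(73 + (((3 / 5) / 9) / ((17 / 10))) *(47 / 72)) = 1836291200 *sqrt(51) / 85833 + 20070088975 / 5508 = 3796589.06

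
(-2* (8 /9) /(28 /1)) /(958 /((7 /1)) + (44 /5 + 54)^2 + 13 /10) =-200 /12858291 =-0.00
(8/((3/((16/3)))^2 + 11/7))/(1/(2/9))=28672/30447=0.94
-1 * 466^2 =-217156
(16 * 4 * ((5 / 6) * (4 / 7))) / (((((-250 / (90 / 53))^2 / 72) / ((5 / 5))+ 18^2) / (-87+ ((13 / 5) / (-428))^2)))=-6196306082112 / 1460683512995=-4.24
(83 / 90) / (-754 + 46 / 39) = -1079 / 880800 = -0.00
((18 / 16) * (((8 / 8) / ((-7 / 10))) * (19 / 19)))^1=-45 / 28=-1.61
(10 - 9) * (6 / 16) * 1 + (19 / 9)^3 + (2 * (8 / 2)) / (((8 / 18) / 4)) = 81.78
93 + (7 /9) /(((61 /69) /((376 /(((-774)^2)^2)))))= 763497982909285 /8209655730126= 93.00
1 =1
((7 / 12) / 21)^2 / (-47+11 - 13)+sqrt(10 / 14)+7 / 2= 4.35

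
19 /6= 3.17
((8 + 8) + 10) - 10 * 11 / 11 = 16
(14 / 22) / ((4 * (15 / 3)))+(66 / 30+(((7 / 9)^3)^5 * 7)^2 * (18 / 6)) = 7180993659377381184026688058117 / 3108684940182521591048258434740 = 2.31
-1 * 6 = -6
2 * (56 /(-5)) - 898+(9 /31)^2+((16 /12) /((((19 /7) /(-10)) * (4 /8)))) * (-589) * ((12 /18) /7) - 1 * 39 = -17652808 /43245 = -408.20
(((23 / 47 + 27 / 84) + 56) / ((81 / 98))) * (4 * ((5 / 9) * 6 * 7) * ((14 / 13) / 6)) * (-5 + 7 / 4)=-1582945 / 423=-3742.19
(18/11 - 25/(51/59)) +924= 503057/561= 896.71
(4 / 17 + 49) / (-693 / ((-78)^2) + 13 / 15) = 65.41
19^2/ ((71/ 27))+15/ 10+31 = 24109/ 142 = 169.78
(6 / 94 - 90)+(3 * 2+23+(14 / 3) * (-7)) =-13198 / 141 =-93.60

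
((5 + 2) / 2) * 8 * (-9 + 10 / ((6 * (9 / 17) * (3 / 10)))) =3388 / 81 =41.83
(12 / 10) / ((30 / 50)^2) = 10 / 3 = 3.33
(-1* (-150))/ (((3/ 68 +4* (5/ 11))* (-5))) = -22440/ 1393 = -16.11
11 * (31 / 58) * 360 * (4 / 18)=13640 / 29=470.34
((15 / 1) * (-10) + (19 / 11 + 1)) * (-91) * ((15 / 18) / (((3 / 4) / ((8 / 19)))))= 1310400 / 209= 6269.86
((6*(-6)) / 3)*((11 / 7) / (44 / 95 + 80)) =-1045 / 4459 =-0.23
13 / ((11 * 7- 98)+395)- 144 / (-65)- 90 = -2133199 / 24310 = -87.75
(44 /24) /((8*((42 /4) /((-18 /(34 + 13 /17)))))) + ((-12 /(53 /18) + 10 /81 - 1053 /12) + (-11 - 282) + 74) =-3678874861 /11840094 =-310.71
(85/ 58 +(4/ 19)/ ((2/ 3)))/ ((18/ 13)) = 25519/ 19836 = 1.29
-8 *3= -24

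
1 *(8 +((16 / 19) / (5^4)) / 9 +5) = 1389391 / 106875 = 13.00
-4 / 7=-0.57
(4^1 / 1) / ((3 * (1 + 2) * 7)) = 4 / 63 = 0.06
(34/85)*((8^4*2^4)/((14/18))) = 1179648/35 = 33704.23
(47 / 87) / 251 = 47 / 21837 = 0.00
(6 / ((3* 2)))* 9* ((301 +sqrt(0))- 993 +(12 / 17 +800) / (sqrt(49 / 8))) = -6228 +245016* sqrt(2) / 119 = -3316.19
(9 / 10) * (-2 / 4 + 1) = 9 / 20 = 0.45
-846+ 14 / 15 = -12676 / 15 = -845.07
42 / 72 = 7 / 12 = 0.58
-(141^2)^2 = -395254161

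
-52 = -52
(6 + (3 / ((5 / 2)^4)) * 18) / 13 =4614 / 8125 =0.57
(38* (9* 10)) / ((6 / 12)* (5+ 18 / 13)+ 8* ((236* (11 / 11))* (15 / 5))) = 0.60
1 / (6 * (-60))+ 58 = 20879 / 360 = 58.00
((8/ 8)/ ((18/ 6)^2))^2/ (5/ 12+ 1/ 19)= 76/ 2889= 0.03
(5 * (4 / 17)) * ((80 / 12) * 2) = 800 / 51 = 15.69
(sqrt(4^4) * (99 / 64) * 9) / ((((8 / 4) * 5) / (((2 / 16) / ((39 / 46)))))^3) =401511 / 562432000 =0.00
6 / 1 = 6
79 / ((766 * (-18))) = -79 / 13788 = -0.01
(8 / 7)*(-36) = -288 / 7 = -41.14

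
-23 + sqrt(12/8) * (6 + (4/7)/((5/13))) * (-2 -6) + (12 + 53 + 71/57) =2465/57 -1048 * sqrt(6)/35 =-30.10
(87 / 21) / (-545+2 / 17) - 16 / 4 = -259857 / 64841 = -4.01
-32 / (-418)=16 / 209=0.08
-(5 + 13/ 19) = -108/ 19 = -5.68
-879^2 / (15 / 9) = -463584.60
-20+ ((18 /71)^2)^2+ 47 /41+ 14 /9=-162164023679 /9376910289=-17.29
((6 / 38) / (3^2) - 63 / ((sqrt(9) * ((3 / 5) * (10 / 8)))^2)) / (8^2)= -2125 / 10944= -0.19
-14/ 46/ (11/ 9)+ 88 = 87.75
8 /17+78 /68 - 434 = -14701 /34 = -432.38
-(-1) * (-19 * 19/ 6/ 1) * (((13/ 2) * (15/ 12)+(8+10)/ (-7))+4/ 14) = -39349/ 112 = -351.33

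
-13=-13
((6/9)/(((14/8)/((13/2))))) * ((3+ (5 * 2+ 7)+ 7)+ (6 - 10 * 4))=-52/3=-17.33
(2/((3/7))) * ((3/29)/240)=7/3480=0.00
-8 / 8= -1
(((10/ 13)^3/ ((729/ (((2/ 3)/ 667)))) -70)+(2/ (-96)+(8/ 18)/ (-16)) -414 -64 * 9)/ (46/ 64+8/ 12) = -108712737856358/ 142080690843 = -765.15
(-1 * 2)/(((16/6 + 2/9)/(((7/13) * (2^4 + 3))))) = -1197/169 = -7.08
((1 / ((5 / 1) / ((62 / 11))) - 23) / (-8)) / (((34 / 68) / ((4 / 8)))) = 1203 / 440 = 2.73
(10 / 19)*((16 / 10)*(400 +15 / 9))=19280 / 57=338.25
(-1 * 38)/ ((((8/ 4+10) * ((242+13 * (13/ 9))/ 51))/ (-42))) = 61047/ 2347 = 26.01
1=1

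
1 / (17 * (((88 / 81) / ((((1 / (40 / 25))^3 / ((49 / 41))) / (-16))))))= -415125 / 600506368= -0.00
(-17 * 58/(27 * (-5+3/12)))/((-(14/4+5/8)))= -31552/16929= -1.86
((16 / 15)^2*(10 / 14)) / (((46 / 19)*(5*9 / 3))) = 0.02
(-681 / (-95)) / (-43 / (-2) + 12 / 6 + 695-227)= 1362 / 93385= 0.01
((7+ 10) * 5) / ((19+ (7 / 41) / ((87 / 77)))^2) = 1081496565 / 4666529344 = 0.23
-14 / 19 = -0.74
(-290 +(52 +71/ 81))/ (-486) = 19207/ 39366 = 0.49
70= 70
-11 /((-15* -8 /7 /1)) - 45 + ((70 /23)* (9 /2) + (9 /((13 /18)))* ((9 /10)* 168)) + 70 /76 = 1853.16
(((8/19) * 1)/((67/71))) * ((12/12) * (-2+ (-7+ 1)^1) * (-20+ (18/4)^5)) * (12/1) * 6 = -597173616/1273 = -469107.32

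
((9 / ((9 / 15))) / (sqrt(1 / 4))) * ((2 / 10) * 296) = 1776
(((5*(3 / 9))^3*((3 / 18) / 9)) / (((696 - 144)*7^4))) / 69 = 125 / 133333061904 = 0.00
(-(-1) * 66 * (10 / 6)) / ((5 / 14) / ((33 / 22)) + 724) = 2310 / 15209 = 0.15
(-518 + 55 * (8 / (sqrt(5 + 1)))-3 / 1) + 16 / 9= -4673 / 9 + 220 * sqrt(6) / 3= -339.59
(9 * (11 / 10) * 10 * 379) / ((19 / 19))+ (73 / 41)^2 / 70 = 4415101399 / 117670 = 37521.05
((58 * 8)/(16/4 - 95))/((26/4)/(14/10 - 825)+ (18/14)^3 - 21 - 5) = 187253696/877069687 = 0.21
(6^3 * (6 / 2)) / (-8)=-81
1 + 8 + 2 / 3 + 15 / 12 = 131 / 12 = 10.92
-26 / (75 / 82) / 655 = -2132 / 49125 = -0.04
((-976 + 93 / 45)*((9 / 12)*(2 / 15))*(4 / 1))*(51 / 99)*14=-6953884 / 2475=-2809.65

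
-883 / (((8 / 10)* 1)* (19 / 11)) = -48565 / 76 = -639.01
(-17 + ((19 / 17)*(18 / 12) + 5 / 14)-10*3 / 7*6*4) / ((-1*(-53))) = -2003 / 901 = -2.22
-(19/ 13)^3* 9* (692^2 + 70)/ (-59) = 228085.10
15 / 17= 0.88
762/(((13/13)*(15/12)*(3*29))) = 1016/145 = 7.01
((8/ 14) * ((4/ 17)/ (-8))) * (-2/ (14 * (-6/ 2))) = -2/ 2499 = -0.00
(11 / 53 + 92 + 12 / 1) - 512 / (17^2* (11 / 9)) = 17313393 / 168487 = 102.76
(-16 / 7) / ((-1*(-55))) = -16 / 385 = -0.04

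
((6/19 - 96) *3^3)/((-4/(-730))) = -8958195/19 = -471483.95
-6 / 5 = -1.20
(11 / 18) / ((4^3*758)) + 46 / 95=40168981 / 82955520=0.48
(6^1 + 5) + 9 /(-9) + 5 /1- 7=8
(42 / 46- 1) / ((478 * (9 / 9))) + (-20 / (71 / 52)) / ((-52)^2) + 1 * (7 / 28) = 4960099 / 20294924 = 0.24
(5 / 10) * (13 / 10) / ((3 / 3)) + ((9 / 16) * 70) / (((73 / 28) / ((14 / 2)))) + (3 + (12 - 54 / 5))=110.57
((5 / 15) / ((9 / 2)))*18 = 4 / 3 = 1.33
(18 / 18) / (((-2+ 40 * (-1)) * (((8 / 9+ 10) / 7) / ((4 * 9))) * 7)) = -27 / 343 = -0.08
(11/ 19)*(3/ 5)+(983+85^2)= 779793/ 95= 8208.35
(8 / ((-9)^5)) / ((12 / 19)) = -38 / 177147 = -0.00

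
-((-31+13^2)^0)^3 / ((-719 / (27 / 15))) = 9 / 3595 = 0.00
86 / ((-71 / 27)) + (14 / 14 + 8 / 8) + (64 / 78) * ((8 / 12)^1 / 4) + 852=6823640 / 8307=821.43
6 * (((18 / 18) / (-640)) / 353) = -3 / 112960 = -0.00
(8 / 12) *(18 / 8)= 3 / 2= 1.50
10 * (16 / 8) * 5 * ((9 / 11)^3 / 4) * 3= 54675 / 1331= 41.08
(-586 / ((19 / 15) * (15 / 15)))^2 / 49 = 77264100 / 17689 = 4367.92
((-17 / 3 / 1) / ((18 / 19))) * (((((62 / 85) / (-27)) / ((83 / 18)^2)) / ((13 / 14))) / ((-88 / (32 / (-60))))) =32984 / 664960725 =0.00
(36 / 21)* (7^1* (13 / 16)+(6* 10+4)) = 3345 / 28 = 119.46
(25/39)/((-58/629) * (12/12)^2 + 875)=15725/21462363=0.00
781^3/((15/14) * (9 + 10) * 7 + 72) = 86614462/39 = 2220883.64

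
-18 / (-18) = 1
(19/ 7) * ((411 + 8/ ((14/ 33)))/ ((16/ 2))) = 57171/ 392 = 145.84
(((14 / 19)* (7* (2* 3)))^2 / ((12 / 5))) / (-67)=-144060 / 24187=-5.96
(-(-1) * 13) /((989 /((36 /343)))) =468 /339227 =0.00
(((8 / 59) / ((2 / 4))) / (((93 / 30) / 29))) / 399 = 4640 / 729771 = 0.01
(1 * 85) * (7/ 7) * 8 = 680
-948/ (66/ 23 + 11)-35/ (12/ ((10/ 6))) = -840769/ 11484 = -73.21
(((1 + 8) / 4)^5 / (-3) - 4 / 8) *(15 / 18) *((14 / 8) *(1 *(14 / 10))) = -989555 / 24576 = -40.27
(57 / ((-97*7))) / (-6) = 19 / 1358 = 0.01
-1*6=-6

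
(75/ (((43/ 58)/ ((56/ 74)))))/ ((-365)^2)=4872/ 8478439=0.00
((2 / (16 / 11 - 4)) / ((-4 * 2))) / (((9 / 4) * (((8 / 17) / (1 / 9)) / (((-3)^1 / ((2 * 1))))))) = -187 / 12096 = -0.02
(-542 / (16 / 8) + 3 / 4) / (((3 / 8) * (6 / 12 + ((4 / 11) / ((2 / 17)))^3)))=-5755244 / 239817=-24.00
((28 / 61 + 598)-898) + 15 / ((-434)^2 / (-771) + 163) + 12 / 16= -4572725975 / 15294652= -298.98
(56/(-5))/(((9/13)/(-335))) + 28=49028/9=5447.56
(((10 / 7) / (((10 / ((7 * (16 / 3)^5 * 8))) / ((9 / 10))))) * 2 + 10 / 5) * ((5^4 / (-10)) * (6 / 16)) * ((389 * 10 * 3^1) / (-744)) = 203954596375 / 8928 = 22844376.83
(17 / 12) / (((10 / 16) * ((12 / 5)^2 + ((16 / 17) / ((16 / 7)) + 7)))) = 1445 / 8397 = 0.17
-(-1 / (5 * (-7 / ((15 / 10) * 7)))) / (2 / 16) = -12 / 5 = -2.40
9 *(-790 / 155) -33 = -78.87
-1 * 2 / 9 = -2 / 9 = -0.22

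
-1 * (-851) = 851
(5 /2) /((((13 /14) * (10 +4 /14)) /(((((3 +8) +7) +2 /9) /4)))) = 10045 /8424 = 1.19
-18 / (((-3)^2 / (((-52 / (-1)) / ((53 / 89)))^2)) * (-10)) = 21418384 / 14045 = 1524.98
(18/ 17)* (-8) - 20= -484/ 17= -28.47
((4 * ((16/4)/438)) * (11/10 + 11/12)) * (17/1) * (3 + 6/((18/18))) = 4114/365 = 11.27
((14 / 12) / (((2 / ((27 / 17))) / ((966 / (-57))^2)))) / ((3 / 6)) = 3266046 / 6137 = 532.19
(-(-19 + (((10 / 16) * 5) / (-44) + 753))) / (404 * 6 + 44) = -258343 / 868736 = -0.30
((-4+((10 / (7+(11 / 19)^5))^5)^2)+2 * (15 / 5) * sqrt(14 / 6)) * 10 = 20 * sqrt(21)+370582149074287979556353816326567664564476184686842628324108945691084645 / 1310683150103194098303115286019417044214197997832618458718185782771712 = 374.39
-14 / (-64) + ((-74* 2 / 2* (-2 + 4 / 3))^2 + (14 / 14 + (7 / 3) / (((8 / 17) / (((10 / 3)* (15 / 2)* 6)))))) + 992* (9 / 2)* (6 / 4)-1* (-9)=2846519 / 288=9883.75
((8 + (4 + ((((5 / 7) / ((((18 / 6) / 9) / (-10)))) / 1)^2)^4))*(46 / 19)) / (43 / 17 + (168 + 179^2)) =3341478.24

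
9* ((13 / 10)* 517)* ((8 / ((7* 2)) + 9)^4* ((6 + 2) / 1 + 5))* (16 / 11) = 11524345495416 / 12005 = 959962140.39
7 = 7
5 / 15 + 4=13 / 3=4.33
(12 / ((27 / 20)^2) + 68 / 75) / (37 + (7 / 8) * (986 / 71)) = 12924272 / 84800925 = 0.15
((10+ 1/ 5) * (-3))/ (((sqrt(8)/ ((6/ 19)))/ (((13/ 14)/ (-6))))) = 1989 * sqrt(2)/ 5320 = 0.53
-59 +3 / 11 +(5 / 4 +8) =-2177 / 44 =-49.48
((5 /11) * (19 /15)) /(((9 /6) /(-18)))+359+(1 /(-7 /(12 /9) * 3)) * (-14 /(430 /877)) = 7532843 /21285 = 353.90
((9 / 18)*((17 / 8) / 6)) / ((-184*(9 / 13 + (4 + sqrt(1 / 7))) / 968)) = -0.18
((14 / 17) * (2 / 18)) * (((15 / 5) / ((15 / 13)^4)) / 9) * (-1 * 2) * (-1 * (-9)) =-799708 / 2581875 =-0.31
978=978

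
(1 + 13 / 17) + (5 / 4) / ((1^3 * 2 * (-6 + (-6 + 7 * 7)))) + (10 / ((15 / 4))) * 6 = 89477 / 5032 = 17.78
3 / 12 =1 / 4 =0.25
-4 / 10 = -2 / 5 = -0.40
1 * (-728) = -728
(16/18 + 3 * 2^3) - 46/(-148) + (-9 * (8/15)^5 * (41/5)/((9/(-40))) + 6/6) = 2267604271/56193750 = 40.35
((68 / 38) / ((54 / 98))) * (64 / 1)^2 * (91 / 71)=620978176 / 36423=17049.07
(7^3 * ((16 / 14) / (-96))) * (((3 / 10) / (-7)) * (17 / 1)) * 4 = 119 / 10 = 11.90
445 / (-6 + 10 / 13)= -5785 / 68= -85.07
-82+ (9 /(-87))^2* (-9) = -69043 /841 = -82.10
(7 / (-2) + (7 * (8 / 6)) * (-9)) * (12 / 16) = -525 / 8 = -65.62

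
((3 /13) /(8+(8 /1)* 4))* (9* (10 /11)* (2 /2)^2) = 27 /572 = 0.05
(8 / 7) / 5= 8 / 35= 0.23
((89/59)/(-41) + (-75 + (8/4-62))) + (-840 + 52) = -2232826/2419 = -923.04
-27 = -27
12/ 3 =4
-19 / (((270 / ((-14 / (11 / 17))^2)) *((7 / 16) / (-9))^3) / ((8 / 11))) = 9716170752 / 46585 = 208568.65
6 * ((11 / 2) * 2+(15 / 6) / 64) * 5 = 21195 / 64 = 331.17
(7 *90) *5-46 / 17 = 53504 / 17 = 3147.29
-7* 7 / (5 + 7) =-49 / 12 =-4.08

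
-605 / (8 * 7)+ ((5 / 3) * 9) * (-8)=-7325 / 56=-130.80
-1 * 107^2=-11449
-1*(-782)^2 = -611524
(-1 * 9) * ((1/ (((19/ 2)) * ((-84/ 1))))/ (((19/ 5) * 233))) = 15/ 1177582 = 0.00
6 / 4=3 / 2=1.50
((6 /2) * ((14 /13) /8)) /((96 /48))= 21 /104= 0.20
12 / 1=12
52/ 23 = 2.26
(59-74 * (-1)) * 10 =1330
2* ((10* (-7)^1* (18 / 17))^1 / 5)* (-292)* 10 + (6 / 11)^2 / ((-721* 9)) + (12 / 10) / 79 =50714388649322 / 585823315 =86569.43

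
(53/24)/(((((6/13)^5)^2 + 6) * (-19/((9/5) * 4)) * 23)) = -137858491849/22735307506100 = -0.01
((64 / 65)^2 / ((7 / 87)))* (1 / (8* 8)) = 0.19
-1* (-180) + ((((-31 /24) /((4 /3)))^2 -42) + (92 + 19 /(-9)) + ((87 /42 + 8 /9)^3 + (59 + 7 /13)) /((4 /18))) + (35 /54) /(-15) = 226882564187 /369847296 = 613.45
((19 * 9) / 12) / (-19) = -0.75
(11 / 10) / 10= 11 / 100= 0.11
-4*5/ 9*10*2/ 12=-100/ 27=-3.70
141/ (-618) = -47/ 206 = -0.23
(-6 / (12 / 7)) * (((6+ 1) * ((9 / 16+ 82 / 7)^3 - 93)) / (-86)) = 2468951071 / 4931584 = 500.64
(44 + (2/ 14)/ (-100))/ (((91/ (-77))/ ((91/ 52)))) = -338789/ 5200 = -65.15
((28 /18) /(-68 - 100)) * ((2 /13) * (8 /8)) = -1 /702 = -0.00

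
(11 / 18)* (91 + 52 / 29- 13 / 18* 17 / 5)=2593591 / 46980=55.21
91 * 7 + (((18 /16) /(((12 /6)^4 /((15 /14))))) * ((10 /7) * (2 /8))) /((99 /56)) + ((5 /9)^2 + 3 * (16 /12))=255995963 /399168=641.32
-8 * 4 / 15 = -32 / 15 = -2.13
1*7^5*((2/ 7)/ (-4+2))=-2401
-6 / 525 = -2 / 175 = -0.01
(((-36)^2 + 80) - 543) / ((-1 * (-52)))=16.02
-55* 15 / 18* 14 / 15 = -385 / 9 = -42.78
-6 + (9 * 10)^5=5904899994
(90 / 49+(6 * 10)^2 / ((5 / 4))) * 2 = 282420 / 49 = 5763.67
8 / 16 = 1 / 2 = 0.50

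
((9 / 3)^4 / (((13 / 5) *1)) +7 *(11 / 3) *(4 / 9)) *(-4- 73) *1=-3277.22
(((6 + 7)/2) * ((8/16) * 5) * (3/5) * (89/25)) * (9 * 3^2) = 281151/100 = 2811.51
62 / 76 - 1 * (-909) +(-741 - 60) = 4135 / 38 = 108.82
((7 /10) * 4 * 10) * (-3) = -84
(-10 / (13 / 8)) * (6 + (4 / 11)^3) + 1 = -626697 / 17303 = -36.22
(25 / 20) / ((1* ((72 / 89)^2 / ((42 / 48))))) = 277235 / 165888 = 1.67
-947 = -947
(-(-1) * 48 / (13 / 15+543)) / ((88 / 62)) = 2790 / 44869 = 0.06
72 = 72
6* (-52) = -312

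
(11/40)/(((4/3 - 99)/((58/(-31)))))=957/181660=0.01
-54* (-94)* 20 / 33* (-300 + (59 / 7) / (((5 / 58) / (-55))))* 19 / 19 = -1344869280 / 77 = -17465834.81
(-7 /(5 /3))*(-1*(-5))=-21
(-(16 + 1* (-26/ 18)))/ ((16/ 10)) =-655/ 72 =-9.10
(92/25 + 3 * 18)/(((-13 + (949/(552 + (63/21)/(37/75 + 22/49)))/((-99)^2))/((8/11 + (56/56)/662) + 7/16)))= -1149539745301101/222142782924400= -5.17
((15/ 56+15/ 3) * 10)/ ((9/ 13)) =76.09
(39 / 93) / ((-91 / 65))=-65 / 217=-0.30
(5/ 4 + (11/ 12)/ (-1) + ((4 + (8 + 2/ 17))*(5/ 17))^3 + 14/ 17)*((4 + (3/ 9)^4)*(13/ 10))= 242.17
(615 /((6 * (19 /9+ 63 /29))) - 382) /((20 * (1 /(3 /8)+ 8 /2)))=-2401941 /894400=-2.69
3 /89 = 0.03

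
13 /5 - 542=-2697 /5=-539.40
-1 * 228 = -228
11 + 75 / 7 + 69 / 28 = 677 / 28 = 24.18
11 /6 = 1.83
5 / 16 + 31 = 501 / 16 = 31.31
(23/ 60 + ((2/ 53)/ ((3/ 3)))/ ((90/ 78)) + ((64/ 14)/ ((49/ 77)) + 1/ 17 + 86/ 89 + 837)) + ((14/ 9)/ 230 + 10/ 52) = 845.82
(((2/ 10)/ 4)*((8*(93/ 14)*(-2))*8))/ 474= -248/ 2765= -0.09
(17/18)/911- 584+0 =-584.00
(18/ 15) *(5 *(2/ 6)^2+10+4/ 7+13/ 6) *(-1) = -335/ 21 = -15.95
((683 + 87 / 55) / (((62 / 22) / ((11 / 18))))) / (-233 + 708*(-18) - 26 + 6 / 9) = -207086 / 18138255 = -0.01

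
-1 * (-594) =594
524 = 524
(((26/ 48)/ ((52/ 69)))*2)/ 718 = 23/ 11488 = 0.00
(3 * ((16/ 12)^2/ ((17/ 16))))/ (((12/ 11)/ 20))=14080/ 153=92.03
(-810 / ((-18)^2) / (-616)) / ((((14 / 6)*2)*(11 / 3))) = 45 / 189728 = 0.00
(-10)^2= 100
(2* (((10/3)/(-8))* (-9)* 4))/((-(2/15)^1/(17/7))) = -3825/7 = -546.43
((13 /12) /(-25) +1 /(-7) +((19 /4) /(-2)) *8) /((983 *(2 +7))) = -40291 /18578700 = -0.00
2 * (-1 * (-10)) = 20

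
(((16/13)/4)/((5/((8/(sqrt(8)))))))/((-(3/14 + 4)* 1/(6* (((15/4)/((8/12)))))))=-756* sqrt(2)/767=-1.39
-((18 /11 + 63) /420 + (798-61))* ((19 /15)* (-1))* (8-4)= 21569123 /5775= 3734.91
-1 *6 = -6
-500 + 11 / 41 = -20489 / 41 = -499.73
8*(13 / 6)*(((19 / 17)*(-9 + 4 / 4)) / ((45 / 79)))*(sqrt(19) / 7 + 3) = -624416 / 765 - 624416*sqrt(19) / 16065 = -985.65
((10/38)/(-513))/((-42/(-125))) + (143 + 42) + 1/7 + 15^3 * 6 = 8365615547/409374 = 20435.14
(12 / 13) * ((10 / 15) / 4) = 2 / 13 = 0.15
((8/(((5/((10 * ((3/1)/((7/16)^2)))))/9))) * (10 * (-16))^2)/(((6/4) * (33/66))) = 3774873600/49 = 77038236.73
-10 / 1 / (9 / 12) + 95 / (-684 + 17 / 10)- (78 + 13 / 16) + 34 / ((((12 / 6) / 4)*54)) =-268301849 / 2947536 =-91.03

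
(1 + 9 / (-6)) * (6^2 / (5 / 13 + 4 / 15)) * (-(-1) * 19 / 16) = -33345 / 1016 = -32.82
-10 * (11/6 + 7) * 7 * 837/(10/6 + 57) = -1552635/176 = -8821.79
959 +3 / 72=23017 / 24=959.04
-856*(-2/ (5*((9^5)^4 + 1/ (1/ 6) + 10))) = 0.00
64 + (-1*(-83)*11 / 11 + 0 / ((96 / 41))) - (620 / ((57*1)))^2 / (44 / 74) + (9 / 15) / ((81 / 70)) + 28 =-2515631 / 107217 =-23.46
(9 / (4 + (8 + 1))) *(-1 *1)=-9 / 13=-0.69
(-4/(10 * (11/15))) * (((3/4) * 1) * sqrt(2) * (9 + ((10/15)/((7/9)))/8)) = -2295 * sqrt(2)/616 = -5.27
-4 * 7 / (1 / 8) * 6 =-1344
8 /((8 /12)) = 12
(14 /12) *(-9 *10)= -105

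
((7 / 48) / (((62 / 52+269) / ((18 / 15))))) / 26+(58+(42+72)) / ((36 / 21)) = 84581021 / 843000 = 100.33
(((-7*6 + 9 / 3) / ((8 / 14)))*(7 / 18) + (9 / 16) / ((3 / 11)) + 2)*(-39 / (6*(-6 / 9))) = -14027 / 64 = -219.17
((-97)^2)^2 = 88529281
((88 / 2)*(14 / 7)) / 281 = 88 / 281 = 0.31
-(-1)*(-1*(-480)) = 480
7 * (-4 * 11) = -308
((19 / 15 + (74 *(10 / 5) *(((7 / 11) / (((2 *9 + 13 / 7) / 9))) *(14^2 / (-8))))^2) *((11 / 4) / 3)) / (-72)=-38355225504319 / 2754401760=-13925.07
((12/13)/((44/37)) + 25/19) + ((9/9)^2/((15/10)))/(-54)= 457687/220077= 2.08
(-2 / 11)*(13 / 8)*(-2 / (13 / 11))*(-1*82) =-41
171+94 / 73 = 172.29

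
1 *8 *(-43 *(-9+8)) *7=2408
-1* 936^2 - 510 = -876606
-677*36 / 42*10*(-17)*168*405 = 6712048800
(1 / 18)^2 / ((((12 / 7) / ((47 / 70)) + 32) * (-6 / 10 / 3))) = -235 / 526176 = -0.00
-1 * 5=-5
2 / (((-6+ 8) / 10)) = 10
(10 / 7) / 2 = 5 / 7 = 0.71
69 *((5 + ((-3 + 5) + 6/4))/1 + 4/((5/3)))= 7521/10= 752.10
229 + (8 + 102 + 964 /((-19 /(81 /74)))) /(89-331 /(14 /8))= 112583871 /492803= 228.46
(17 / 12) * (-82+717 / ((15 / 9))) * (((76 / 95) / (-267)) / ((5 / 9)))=-29597 / 11125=-2.66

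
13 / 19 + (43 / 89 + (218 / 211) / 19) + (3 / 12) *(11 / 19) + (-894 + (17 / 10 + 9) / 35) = -222868419611 / 249760700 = -892.33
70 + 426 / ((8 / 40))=2200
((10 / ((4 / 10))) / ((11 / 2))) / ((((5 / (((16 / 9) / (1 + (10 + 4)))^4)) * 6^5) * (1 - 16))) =-4096 / 2663515861875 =-0.00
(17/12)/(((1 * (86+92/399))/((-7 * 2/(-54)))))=15827/3715848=0.00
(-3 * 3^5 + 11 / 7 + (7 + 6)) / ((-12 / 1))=1667 / 28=59.54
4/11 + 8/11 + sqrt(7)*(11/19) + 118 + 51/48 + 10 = 11*sqrt(7)/19 + 22907/176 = 131.69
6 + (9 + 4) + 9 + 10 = 38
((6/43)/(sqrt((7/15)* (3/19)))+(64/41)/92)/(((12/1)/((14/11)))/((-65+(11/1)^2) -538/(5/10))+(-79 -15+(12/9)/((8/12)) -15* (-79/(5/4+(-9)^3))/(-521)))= -515654540* sqrt(665)/2380075860501 -704308640/3819191497083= -0.01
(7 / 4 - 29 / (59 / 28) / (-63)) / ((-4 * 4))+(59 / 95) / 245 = -95307719 / 790977600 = -0.12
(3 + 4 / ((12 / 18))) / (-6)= -3 / 2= -1.50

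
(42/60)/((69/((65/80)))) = 91/11040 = 0.01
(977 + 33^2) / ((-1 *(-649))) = 2066 / 649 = 3.18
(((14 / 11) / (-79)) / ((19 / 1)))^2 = 196 / 272613121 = 0.00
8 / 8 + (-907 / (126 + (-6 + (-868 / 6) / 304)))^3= -70586456617649161 / 161905358721527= -435.97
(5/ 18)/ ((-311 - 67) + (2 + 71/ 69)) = -115/ 155238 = -0.00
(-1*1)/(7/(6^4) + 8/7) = -9072/10417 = -0.87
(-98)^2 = 9604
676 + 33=709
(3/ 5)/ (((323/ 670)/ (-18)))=-7236/ 323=-22.40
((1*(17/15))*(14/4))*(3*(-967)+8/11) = -3796457/330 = -11504.42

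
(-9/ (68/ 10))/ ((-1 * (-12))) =-15/ 136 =-0.11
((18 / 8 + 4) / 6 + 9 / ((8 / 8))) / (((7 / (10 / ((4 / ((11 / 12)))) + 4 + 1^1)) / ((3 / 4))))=6025 / 768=7.85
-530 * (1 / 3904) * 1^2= -265 / 1952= -0.14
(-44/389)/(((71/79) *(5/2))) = -6952/138095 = -0.05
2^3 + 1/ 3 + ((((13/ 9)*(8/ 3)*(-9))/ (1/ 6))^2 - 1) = 129814/ 3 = 43271.33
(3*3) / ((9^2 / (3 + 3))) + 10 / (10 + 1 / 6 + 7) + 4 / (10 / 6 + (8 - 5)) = 4556 / 2163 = 2.11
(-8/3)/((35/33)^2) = -2904/1225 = -2.37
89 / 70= 1.27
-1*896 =-896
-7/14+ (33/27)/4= -7/36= -0.19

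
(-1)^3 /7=-1 /7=-0.14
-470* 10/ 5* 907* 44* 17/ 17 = -37513520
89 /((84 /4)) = 89 /21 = 4.24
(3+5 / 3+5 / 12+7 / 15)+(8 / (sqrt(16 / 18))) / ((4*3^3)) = sqrt(2) / 18+111 / 20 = 5.63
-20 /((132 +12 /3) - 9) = -20 /127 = -0.16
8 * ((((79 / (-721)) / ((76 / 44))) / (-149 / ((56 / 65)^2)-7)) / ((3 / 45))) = 15572480 / 424980163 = 0.04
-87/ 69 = -29/ 23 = -1.26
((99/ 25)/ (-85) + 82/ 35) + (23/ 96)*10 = 4.69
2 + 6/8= 11/4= 2.75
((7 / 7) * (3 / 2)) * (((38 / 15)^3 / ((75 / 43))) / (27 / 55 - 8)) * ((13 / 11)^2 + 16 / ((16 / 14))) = -81402612 / 2839375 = -28.67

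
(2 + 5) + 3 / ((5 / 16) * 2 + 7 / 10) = 491 / 53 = 9.26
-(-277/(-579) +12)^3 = -377149515625/194104539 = -1943.02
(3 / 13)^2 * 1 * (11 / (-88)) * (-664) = 747 / 169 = 4.42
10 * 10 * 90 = 9000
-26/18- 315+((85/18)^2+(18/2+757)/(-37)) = -3774395/11988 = -314.85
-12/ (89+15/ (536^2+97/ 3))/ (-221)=60846/ 99731723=0.00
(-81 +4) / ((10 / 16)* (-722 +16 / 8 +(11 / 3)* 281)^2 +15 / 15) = -0.00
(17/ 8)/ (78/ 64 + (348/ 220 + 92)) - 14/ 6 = -1156723/ 500547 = -2.31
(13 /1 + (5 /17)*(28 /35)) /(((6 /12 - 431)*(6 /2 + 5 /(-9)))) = -675 /53669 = -0.01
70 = 70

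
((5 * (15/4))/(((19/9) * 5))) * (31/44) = 4185/3344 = 1.25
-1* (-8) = 8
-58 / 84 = -29 / 42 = -0.69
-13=-13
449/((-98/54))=-12123/49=-247.41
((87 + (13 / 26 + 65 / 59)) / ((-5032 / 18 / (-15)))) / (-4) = -83025 / 69856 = -1.19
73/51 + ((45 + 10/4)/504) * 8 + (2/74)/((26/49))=1152020/515151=2.24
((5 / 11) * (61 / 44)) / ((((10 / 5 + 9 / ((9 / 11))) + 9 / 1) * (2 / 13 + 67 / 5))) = 19825 / 9380888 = 0.00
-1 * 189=-189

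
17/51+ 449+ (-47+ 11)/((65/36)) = 83732/195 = 429.39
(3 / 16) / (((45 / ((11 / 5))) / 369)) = 1353 / 400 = 3.38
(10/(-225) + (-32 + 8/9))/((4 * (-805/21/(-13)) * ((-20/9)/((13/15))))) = 118469/115000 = 1.03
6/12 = 1/2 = 0.50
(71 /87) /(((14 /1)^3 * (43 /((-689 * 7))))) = -48919 /1466472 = -0.03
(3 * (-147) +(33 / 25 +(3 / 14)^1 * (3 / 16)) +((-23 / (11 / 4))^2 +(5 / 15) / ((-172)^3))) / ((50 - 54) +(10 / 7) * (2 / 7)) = 836498299678867 / 8127269145600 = 102.92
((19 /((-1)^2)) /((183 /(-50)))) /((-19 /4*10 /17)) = 340 /183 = 1.86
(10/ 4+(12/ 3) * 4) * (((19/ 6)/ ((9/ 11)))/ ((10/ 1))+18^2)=6481253/ 1080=6001.16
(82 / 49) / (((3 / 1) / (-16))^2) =20992 / 441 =47.60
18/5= 3.60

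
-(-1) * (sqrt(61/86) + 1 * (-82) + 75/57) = -1533/19 + sqrt(5246)/86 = -79.84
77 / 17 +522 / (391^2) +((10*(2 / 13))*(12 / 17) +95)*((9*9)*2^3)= 123755206819 / 1987453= 62268.24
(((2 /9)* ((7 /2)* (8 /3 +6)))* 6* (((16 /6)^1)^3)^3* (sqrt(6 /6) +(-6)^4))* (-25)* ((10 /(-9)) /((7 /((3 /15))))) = 452609022361600 /1594323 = 283887908.76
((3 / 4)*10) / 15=1 / 2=0.50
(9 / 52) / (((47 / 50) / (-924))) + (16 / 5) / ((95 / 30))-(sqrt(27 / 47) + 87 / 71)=-702028089 / 4121195-3 * sqrt(141) / 47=-171.10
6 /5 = 1.20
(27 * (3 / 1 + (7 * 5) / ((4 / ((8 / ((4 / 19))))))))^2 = 328225689 / 4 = 82056422.25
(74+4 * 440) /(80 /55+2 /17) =24497 /21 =1166.52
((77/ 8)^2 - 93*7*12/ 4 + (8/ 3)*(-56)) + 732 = -1277.69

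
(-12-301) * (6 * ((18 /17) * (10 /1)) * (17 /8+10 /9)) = -1093935 /17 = -64349.12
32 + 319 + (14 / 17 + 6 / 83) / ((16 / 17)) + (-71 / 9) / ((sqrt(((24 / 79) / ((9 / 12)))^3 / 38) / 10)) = 29212 / 83 - 28045*sqrt(1501) / 576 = -1534.40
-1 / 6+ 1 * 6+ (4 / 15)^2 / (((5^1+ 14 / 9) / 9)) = 52489 / 8850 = 5.93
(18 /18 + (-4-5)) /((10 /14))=-56 /5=-11.20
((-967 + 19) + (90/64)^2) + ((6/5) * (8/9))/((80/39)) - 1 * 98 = -1043.50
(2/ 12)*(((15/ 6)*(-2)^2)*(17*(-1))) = -85/ 3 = -28.33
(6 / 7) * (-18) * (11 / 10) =-594 / 35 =-16.97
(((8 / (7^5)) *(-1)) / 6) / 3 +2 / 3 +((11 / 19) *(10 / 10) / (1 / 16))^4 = 7363.35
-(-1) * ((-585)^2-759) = 341466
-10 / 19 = -0.53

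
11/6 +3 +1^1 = 35/6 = 5.83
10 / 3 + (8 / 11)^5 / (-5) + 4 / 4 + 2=15201541 / 2415765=6.29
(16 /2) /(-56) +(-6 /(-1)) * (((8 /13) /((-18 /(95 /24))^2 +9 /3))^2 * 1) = -2499609366523 /18008123885661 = -0.14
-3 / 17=-0.18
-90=-90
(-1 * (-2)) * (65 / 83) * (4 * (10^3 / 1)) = 520000 / 83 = 6265.06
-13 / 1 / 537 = -13 / 537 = -0.02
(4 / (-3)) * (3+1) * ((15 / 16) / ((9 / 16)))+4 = -44 / 9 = -4.89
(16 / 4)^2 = 16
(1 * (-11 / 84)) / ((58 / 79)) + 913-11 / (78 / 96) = 899.28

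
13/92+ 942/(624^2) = 214523/1492608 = 0.14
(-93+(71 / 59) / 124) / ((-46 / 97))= 196.09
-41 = -41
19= 19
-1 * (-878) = 878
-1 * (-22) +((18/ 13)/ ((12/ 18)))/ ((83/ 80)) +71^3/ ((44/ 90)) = 17378938361/ 23738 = 732114.68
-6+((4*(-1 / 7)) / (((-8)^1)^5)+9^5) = 3385761793 / 57344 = 59043.00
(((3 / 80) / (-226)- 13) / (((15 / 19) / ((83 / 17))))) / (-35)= 370662811 / 161364000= 2.30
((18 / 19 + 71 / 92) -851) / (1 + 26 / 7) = -10391801 / 57684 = -180.15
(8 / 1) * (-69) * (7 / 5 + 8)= -25944 / 5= -5188.80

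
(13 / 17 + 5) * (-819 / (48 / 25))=-334425 / 136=-2459.01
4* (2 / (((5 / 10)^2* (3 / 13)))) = 138.67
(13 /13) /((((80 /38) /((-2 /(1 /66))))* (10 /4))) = -627 /25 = -25.08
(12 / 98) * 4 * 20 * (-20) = -9600 / 49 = -195.92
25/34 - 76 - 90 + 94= -2423/34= -71.26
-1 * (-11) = 11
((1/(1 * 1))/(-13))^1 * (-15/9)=5/39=0.13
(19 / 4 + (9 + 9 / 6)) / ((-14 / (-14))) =61 / 4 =15.25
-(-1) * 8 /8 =1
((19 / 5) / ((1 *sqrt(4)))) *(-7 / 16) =-133 / 160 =-0.83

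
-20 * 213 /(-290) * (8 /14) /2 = 852 /203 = 4.20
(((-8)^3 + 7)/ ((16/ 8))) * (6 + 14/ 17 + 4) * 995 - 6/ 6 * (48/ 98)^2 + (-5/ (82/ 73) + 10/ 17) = -9101415763729/ 3346994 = -2719280.57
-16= -16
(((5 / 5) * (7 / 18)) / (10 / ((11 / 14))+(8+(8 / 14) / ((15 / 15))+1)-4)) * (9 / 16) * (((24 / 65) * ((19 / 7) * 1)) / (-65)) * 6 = -13167 / 11906050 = -0.00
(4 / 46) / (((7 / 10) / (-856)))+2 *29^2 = 253682 / 161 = 1575.66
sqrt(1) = 1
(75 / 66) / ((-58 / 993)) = -24825 / 1276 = -19.46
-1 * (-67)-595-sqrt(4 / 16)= -1057 / 2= -528.50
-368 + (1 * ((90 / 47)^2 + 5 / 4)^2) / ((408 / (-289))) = -721644437897 / 1873797504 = -385.12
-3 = -3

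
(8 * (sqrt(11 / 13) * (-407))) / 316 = -9.48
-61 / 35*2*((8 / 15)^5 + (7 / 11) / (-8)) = 148354501 / 1169437500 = 0.13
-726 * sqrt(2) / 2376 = -0.43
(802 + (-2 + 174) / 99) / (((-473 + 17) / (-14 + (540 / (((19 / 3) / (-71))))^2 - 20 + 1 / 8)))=-4210713323105665 / 65187936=-64593444.45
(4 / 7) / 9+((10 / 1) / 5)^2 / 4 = 67 / 63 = 1.06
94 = 94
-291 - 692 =-983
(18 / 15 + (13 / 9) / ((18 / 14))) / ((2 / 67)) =63047 / 810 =77.84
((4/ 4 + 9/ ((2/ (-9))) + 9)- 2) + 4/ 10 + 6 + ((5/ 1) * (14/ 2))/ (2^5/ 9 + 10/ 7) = -14976/ 785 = -19.08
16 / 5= 3.20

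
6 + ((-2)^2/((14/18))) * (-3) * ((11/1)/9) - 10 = -160/7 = -22.86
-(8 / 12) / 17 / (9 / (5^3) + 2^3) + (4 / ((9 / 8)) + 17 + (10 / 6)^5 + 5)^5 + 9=1215938881001535580146136 / 14533541517775779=83664320.88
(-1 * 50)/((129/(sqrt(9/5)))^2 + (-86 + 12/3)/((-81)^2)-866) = -328050/54974537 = -0.01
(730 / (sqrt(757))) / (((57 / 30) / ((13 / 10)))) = 9490 * sqrt(757) / 14383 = 18.15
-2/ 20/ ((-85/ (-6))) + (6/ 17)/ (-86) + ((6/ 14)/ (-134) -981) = -989205831/ 1008350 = -981.01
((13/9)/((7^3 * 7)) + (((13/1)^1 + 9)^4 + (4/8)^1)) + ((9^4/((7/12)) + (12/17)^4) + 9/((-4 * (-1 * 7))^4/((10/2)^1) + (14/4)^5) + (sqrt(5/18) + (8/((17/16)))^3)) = sqrt(10)/6 + 7303233495623301377/29696266225206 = 245931.56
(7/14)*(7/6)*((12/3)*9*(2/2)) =21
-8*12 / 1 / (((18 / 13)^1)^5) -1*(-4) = -14.86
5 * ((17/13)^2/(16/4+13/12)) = 17340/10309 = 1.68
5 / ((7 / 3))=15 / 7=2.14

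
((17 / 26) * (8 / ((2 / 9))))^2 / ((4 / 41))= 959769 / 169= 5679.11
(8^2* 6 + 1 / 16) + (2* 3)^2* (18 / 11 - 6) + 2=40299 / 176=228.97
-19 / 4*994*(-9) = 84987 / 2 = 42493.50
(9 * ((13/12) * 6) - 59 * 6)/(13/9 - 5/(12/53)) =10638/743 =14.32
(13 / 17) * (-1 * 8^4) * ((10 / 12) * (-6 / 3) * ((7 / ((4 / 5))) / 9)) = 2329600 / 459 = 5075.38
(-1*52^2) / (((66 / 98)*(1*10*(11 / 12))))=-264992 / 605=-438.00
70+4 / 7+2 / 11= 5448 / 77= 70.75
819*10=8190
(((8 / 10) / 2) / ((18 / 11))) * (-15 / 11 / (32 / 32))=-1 / 3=-0.33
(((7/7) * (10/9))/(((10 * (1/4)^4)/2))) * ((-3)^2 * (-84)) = -43008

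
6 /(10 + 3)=0.46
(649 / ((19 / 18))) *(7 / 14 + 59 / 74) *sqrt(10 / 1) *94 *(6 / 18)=17569728 *sqrt(10) / 703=79033.23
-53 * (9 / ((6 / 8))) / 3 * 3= -636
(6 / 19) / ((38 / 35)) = 105 / 361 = 0.29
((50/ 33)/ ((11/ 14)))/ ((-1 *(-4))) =175/ 363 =0.48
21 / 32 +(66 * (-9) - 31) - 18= -642.34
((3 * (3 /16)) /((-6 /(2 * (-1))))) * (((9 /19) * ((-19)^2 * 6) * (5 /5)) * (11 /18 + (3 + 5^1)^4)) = 12609369 /16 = 788085.56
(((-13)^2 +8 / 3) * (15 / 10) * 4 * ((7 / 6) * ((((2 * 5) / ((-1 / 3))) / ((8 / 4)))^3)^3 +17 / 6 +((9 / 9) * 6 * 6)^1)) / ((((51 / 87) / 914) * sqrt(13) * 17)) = -3673421756174881280 * sqrt(13) / 11271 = -1175114053614897.59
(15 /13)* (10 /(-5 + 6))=150 /13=11.54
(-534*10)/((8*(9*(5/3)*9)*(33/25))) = -2225/594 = -3.75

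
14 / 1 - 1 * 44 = -30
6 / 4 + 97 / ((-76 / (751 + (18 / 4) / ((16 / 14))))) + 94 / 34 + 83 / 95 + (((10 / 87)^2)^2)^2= -325127305632160780977371 / 339239583707580826560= -958.40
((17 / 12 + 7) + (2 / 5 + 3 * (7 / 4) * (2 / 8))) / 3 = 2431 / 720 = 3.38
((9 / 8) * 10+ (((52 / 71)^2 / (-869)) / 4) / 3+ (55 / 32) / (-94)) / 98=443996618887 / 3874018017408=0.11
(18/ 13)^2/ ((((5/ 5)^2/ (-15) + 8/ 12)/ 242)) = 130680/ 169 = 773.25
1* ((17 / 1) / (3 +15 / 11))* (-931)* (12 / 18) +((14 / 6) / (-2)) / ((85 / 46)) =-14802109 / 6120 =-2418.65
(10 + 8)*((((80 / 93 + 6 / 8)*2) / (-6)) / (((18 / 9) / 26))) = -7787 / 62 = -125.60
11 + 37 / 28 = 345 / 28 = 12.32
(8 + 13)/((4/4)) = 21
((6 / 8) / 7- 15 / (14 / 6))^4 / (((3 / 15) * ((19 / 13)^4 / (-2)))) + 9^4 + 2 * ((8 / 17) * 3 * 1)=2086335471274395 / 680871968896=3064.21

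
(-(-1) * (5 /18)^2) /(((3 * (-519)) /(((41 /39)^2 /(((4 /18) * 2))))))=-42025 /341020368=-0.00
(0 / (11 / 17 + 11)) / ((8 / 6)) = 0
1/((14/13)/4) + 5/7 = 31/7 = 4.43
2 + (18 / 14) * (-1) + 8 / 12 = 29 / 21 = 1.38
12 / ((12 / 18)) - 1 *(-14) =32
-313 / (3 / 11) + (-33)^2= -176 / 3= -58.67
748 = 748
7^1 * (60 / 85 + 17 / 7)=21.94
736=736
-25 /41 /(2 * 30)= -0.01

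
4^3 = 64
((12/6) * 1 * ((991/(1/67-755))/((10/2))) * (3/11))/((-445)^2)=-0.00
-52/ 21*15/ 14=-130/ 49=-2.65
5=5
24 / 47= 0.51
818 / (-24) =-409 / 12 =-34.08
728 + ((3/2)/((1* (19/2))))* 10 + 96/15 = 69918/95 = 735.98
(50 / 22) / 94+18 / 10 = 9431 / 5170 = 1.82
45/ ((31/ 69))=3105/ 31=100.16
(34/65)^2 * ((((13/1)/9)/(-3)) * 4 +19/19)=-1156/4563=-0.25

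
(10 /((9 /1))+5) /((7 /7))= 55 /9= 6.11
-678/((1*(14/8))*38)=-1356/133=-10.20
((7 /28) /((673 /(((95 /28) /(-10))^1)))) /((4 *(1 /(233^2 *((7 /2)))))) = -1031491 /172288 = -5.99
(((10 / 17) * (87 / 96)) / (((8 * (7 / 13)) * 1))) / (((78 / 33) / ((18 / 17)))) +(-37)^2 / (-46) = -176917003 / 5955712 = -29.71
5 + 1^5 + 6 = 12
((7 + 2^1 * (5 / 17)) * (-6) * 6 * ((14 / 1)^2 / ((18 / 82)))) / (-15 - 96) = 2197.44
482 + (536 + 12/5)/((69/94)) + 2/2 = 419683/345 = 1216.47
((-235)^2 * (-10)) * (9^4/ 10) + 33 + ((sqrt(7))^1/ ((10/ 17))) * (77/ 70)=-362331192 + 187 * sqrt(7)/ 100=-362331187.05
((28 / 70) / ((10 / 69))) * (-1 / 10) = -69 / 250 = -0.28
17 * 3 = 51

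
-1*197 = -197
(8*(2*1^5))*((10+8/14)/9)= 1184/63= 18.79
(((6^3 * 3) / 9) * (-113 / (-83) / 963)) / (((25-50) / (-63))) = 56952 / 222025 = 0.26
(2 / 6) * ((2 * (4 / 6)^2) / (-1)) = -8 / 27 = -0.30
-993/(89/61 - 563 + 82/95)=5754435/3249128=1.77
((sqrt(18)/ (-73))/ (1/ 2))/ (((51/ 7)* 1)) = -14* sqrt(2)/ 1241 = -0.02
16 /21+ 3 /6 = 53 /42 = 1.26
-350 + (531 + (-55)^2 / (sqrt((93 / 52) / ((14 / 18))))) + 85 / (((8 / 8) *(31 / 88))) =13091 / 31 + 6050 *sqrt(8463) / 279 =2417.15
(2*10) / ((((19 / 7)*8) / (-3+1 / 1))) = -35 / 19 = -1.84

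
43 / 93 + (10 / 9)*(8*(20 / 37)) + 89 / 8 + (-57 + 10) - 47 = -6409165 / 82584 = -77.61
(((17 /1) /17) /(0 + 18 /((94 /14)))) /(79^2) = 47 /786366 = 0.00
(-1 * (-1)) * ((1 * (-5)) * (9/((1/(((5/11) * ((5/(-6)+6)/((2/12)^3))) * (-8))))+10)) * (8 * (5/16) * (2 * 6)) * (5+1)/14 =2347305.19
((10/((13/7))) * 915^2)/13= 58605750/169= 346779.59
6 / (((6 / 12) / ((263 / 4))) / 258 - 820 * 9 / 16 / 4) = -3256992 / 62595299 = -0.05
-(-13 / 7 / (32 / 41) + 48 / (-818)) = 223373 / 91616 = 2.44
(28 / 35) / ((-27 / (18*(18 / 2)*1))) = -24 / 5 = -4.80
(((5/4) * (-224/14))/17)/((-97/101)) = 2020/1649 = 1.22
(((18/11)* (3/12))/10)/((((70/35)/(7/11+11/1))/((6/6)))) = 144/605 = 0.24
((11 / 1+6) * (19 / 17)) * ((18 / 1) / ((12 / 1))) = 57 / 2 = 28.50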